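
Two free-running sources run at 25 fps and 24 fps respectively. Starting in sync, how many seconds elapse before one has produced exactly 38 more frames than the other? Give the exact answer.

The gap grows by |24 − 25| = 1 frame per second.
Time for a 38-frame gap: 38 ÷ (1) = 38 s.

38 seconds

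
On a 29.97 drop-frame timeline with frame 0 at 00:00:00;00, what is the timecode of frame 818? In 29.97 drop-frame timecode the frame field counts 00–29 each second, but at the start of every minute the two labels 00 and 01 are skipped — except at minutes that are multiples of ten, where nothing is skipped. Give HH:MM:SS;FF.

Each 10-minute DF block holds 10 × 60 × 30 − 9 × 2 = 17982 frames. 818 ÷ 17982 → 0 full blocks, remainder 818.
Within the partial block the first minute is 1800 frames and each further minute 1798, so 0 further minute boundaries passed. Total skipped labels = 18 × 0 + 2 × 0 = 0.
Non-drop label index = 818 + 0 = 818; at 30 labels/s that is 00:00:27:08, i.e. DF 00:00:27;08.

00:00:27;08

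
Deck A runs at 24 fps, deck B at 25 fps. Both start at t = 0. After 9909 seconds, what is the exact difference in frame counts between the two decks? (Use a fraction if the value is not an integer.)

9909 frames

A emits 24 × 9909 = 237816 frames; B emits 25 × 9909 = 247725.
Difference = 9909 frames; B is ahead of A.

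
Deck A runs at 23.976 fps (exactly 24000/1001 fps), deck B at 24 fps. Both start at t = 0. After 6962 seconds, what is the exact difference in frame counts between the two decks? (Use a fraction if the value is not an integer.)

167088/1001 frames

A emits 24000/1001 × 6962 = 167088000/1001 frames; B emits 24 × 6962 = 167088.
Difference = 167088/1001 frames (≈ 166.9211); B is ahead of A.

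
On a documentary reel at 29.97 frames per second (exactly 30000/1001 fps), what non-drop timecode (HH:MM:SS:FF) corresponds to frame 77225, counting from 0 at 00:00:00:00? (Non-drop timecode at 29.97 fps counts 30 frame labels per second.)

00:42:54:05

77225 ÷ 30 = 2574 full seconds, remainder 5 frames.
2574 s = 0 h 42 min 54 s.
Timecode: 00:42:54:05.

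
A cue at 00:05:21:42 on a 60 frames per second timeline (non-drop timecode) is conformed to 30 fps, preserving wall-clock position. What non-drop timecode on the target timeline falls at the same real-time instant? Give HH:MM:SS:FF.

00:05:21:21

Source frame index: (0×3600 + 5×60 + 21) × 60 + 42 = 19302.
Real time: 19302 / (60) = 3217/10 s.
Target frame: (3217/10) × (30) = 9651.
At 30 labels/s: frame 9651 → 00:05:21:21.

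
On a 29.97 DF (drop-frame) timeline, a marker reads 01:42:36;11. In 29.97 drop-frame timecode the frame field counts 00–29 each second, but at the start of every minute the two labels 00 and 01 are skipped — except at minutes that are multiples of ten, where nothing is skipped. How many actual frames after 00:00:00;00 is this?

184507

Complete 10-minute blocks: 10, each 17982 frames → 179820.
Remaining 2 whole minutes in the current block: 1800 + 1 × 1798 = 3598 frames.
Within the current minute: 36 × 30 + 11 − 2 = 1089 (labels ;00/;01 skipped at this minute). Total = 179820 + 3598 + 1089 = 184507.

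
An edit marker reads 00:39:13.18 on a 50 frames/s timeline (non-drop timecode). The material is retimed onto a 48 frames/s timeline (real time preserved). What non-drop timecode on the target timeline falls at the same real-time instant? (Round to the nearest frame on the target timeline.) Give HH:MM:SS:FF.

00:39:13:17

Source frame index: (0×3600 + 39×60 + 13) × 50 + 18 = 117668.
Real time: 117668 / (50) = 58834/25 s.
Target frame: (58834/25) × (48) = 2824032/25 ≈ 112961.280 → 112961.
At 48 labels/s: frame 112961 → 00:39:13:17.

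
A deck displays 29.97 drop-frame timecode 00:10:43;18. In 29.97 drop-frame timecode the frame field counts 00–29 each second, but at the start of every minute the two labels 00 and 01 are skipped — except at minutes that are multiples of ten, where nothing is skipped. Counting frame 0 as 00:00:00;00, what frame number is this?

Complete 10-minute blocks: 1, each 17982 frames → 17982.
Remaining 0 whole minutes in the current block: 0 frames.
Within the current minute: 43 × 30 + 18 = 1308. Total = 17982 + 0 + 1308 = 19290.

19290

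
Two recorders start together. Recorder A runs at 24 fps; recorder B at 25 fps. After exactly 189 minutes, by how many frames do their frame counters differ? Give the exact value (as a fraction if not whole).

189 min = 11340 s.
A emits 24 × 11340 = 272160 frames; B emits 25 × 11340 = 283500.
Difference = 11340 frames; B is ahead of A.

11340 frames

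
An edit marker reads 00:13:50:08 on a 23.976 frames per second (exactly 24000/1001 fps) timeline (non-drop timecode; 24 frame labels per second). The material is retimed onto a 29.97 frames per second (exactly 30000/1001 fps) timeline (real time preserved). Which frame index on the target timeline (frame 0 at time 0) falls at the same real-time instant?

frame 24910

Source frame index: (0×3600 + 13×60 + 50) × 24 + 8 = 19928.
Real time: 19928 / (24000/1001) = 2493491/3000 s.
Target frame: (2493491/3000) × (30000/1001) = 24910.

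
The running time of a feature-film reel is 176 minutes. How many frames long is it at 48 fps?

506880 frames

176 min = 10560 s.
Frames = 10560 × 48 = 506880.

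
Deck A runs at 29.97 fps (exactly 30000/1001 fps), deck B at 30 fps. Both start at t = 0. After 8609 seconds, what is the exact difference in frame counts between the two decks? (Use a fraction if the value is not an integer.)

258270/1001 frames

A emits 30000/1001 × 8609 = 258270000/1001 frames; B emits 30 × 8609 = 258270.
Difference = 258270/1001 frames (≈ 258.0120); B is ahead of A.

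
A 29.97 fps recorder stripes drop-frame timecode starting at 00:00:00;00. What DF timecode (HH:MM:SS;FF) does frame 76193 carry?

Each 10-minute DF block holds 10 × 60 × 30 − 9 × 2 = 17982 frames. 76193 ÷ 17982 → 4 full blocks, remainder 4265.
Within the partial block the first minute is 1800 frames and each further minute 1798, so 2 further minute boundaries passed. Total skipped labels = 18 × 4 + 2 × 2 = 76.
Non-drop label index = 76193 + 76 = 76269; at 30 labels/s that is 00:42:22:09, i.e. DF 00:42:22;09.

00:42:22;09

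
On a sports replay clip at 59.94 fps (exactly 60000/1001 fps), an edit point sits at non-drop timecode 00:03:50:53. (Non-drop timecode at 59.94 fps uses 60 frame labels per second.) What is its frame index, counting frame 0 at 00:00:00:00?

Total seconds to the label: (0 × 3600 + 3 × 60 + 50) = 230.
Frame index = 230 × 60 + 53 = 13853.

13853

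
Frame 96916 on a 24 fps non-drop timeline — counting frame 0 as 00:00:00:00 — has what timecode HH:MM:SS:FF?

01:07:18:04

96916 ÷ 24 = 4038 full seconds, remainder 4 frames.
4038 s = 1 h 7 min 18 s.
Timecode: 01:07:18:04.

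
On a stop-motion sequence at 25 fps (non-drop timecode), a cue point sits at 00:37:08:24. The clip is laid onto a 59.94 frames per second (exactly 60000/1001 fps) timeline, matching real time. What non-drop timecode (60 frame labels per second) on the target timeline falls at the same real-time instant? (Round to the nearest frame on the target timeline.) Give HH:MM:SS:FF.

00:37:06:44

Source frame index: (0×3600 + 37×60 + 8) × 25 + 24 = 55724.
Real time: 55724 / (25) = 55724/25 s.
Target frame: (55724/25) × (60000/1001) = 133737600/1001 ≈ 133603.996 → 133604.
At 60 labels/s: frame 133604 → 00:37:06:44.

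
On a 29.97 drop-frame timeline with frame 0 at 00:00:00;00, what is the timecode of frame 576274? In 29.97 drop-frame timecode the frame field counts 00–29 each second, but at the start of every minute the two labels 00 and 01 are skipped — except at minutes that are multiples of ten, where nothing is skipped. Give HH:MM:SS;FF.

Each 10-minute DF block holds 10 × 60 × 30 − 9 × 2 = 17982 frames. 576274 ÷ 17982 → 32 full blocks, remainder 850.
Within the partial block the first minute is 1800 frames and each further minute 1798, so 0 further minute boundaries passed. Total skipped labels = 18 × 32 + 2 × 0 = 576.
Non-drop label index = 576274 + 576 = 576850; at 30 labels/s that is 05:20:28:10, i.e. DF 05:20:28;10.

05:20:28;10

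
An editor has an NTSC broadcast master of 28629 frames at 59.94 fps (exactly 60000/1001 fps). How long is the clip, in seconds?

477.62715 seconds

Running time = 28629 / (60000/1001) = 477.62715 s.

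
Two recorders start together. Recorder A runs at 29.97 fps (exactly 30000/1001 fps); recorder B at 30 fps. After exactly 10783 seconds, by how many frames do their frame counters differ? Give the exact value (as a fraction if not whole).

A emits 30000/1001 × 10783 = 323490000/1001 frames; B emits 30 × 10783 = 323490.
Difference = 323490/1001 frames (≈ 323.1668); B is ahead of A.

323490/1001 frames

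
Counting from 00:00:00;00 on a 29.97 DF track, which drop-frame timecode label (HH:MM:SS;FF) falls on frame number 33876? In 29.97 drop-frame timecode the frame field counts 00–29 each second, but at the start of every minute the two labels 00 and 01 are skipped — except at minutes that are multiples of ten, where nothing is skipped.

00:18:50;10

Each 10-minute DF block holds 10 × 60 × 30 − 9 × 2 = 17982 frames. 33876 ÷ 17982 → 1 full block, remainder 15894.
Within the partial block the first minute is 1800 frames and each further minute 1798, so 8 further minute boundaries passed. Total skipped labels = 18 × 1 + 2 × 8 = 34.
Non-drop label index = 33876 + 34 = 33910; at 30 labels/s that is 00:18:50:10, i.e. DF 00:18:50;10.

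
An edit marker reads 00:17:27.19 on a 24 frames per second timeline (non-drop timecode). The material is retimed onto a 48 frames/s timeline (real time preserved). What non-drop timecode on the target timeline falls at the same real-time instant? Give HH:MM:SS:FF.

Source frame index: (0×3600 + 17×60 + 27) × 24 + 19 = 25147.
Real time: 25147 / (24) = 25147/24 s.
Target frame: (25147/24) × (48) = 50294.
At 48 labels/s: frame 50294 → 00:17:27:38.

00:17:27:38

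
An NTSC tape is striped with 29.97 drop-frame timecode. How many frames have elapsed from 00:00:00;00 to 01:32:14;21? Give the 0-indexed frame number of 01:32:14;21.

165875

As if non-drop at 30 labels/s: (1 × 3600 + 32 × 60 + 14) × 30 + 21 = 166041.
Minute boundaries passed: 92; those not divisible by 10: 92 − 9 = 83; dropped labels = 2 × 83 = 166.
Actual frame index = 166041 − 166 = 165875.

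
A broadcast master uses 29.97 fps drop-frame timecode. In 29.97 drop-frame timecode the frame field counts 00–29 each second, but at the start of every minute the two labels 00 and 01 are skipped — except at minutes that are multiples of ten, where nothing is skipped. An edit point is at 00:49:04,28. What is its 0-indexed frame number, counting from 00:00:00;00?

As if non-drop at 30 labels/s: (0 × 3600 + 49 × 60 + 4) × 30 + 28 = 88348.
Minute boundaries passed: 49; those not divisible by 10: 49 − 4 = 45; dropped labels = 2 × 45 = 90.
Actual frame index = 88348 − 90 = 88258.

88258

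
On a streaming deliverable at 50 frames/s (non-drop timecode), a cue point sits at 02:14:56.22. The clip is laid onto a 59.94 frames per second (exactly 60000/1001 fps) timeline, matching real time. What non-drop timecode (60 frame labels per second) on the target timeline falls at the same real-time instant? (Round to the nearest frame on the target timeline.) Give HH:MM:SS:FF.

02:14:48:21

Source frame index: (2×3600 + 14×60 + 56) × 50 + 22 = 404822.
Real time: 404822 / (50) = 202411/25 s.
Target frame: (202411/25) × (60000/1001) = 44162400/91 ≈ 485301.099 → 485301.
At 60 labels/s: frame 485301 → 02:14:48:21.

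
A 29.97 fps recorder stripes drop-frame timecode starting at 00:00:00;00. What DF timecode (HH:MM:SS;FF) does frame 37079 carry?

Each 10-minute DF block holds 10 × 60 × 30 − 9 × 2 = 17982 frames. 37079 ÷ 17982 → 2 full blocks, remainder 1115.
Within the partial block the first minute is 1800 frames and each further minute 1798, so 0 further minute boundaries passed. Total skipped labels = 18 × 2 + 2 × 0 = 36.
Non-drop label index = 37079 + 36 = 37115; at 30 labels/s that is 00:20:37:05, i.e. DF 00:20:37;05.

00:20:37;05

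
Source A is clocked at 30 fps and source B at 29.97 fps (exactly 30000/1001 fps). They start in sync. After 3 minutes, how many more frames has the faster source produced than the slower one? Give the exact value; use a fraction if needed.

5400/1001 frames

3 min = 180 s.
A emits 30 × 180 = 5400 frames; B emits 30000/1001 × 180 = 5400000/1001.
Difference = 5400/1001 frames (≈ 5.3946); B is behind A.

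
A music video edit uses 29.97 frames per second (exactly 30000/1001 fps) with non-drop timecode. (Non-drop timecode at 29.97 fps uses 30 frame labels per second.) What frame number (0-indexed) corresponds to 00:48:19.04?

frame 86974

Total seconds to the label: (0 × 3600 + 48 × 60 + 19) = 2899.
Frame index = 2899 × 30 + 4 = 86974.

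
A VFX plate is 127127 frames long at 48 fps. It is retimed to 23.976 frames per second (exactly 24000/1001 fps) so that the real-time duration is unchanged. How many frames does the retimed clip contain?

Target frames = source frames × (target rate / source rate) = 127127 × (24000/1001)/(48) = 127127 × 500/1001 = 63500.

63500 frames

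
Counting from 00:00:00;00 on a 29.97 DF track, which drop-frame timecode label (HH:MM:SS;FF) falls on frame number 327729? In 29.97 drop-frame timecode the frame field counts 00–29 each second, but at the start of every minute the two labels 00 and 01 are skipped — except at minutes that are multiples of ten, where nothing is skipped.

03:02:15;07

Each 10-minute DF block holds 10 × 60 × 30 − 9 × 2 = 17982 frames. 327729 ÷ 17982 → 18 full blocks, remainder 4053.
Within the partial block the first minute is 1800 frames and each further minute 1798, so 2 further minute boundaries passed. Total skipped labels = 18 × 18 + 2 × 2 = 328.
Non-drop label index = 327729 + 328 = 328057; at 30 labels/s that is 03:02:15:07, i.e. DF 03:02:15;07.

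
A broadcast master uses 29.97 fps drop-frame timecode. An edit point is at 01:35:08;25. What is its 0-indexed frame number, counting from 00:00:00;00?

171093

As if non-drop at 30 labels/s: (1 × 3600 + 35 × 60 + 8) × 30 + 25 = 171265.
Minute boundaries passed: 95; those not divisible by 10: 95 − 9 = 86; dropped labels = 2 × 86 = 172.
Actual frame index = 171265 − 172 = 171093.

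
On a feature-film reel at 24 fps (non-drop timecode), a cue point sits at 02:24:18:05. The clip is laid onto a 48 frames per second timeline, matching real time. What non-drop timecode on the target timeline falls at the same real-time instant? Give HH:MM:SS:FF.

Source frame index: (2×3600 + 24×60 + 18) × 24 + 5 = 207797.
Real time: 207797 / (24) = 207797/24 s.
Target frame: (207797/24) × (48) = 415594.
At 48 labels/s: frame 415594 → 02:24:18:10.

02:24:18:10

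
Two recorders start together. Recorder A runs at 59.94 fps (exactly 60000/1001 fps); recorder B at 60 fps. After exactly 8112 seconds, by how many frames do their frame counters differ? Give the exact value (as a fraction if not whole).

37440/77 frames

A emits 60000/1001 × 8112 = 37440000/77 frames; B emits 60 × 8112 = 486720.
Difference = 37440/77 frames (≈ 486.2338); B is ahead of A.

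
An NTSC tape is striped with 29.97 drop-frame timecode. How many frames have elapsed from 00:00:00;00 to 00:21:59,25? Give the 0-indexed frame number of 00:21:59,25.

39557

As if non-drop at 30 labels/s: (0 × 3600 + 21 × 60 + 59) × 30 + 25 = 39595.
Minute boundaries passed: 21; those not divisible by 10: 21 − 2 = 19; dropped labels = 2 × 19 = 38.
Actual frame index = 39595 − 38 = 39557.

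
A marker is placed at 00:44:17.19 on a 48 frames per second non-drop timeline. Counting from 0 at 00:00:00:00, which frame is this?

frame 127555

Total seconds to the label: (0 × 3600 + 44 × 60 + 17) = 2657.
Frame index = 2657 × 48 + 19 = 127555.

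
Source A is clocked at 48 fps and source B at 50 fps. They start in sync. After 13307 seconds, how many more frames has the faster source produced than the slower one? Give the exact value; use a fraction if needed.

26614 frames

A emits 48 × 13307 = 638736 frames; B emits 50 × 13307 = 665350.
Difference = 26614 frames; B is ahead of A.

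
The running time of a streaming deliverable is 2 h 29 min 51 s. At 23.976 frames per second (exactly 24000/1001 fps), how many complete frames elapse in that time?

2 h 29 min 51 s = 8991 s.
Frames = 8991 × 24000/1001 = 215784000/1001 ≈ 215568.4316.
Complete frames: 215568.

215568 frames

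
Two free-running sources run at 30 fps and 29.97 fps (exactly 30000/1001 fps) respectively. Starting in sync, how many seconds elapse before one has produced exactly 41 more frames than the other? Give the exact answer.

41041/30 seconds

The gap grows by |30000/1001 − 30| = 30/1001 frames per second.
Time for a 41-frame gap: 41 ÷ (30/1001) = 41041/30 s.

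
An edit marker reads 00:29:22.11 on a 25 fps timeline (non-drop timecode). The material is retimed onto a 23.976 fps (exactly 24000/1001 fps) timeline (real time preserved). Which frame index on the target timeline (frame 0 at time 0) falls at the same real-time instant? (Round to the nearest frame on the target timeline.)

frame 42256

Source frame index: (0×3600 + 29×60 + 22) × 25 + 11 = 44061.
Real time: 44061 / (25) = 44061/25 s.
Target frame: (44061/25) × (24000/1001) = 42298560/1001 ≈ 42256.304 → 42256.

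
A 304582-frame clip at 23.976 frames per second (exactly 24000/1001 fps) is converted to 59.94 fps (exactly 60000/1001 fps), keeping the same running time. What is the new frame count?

Frames at target rate = 304582 × (60000/1001) / (24000/1001) = 761455.

761455 frames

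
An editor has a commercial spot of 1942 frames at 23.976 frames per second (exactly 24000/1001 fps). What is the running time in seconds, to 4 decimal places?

80.9976 seconds

Running time = 1942 × 1001/24000 = 971971/12000 s ≈ 80.9976 s.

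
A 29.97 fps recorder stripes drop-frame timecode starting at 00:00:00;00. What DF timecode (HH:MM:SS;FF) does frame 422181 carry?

03:54:46;23

Ten DF minutes hold 17982 frames, so frame 422181 lies in block 23 (frames 413586–431567) with 8595 frames into that block.
The block's first minute is 1800 frames and the rest 1798 each; 8595 frames reaches minute 4, so 23 × 18 + 4 × 2 = 422 labels have been skipped so far.
Adding those back, label number 422181 + 422 = 422603 at 30 labels/s is 14086 s + 23 f = 3 h 54 min 46 s frame 23, i.e. 03:54:46;23.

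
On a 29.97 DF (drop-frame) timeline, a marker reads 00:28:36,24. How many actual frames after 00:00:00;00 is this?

51452

Complete 10-minute blocks: 2, each 17982 frames → 35964.
Remaining 8 whole minutes in the current block: 1800 + 7 × 1798 = 14386 frames.
Within the current minute: 36 × 30 + 24 − 2 = 1102 (labels ;00/;01 skipped at this minute). Total = 35964 + 14386 + 1102 = 51452.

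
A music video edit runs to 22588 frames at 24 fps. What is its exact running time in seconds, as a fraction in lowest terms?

Running time = 22588 ÷ (24) = 22588 × 1/24 = 5647/6 s.

5647/6 seconds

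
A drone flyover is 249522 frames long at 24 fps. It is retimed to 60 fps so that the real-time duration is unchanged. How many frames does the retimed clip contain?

623805 frames

Frames at target rate = 249522 × (60) / (24) = 623805.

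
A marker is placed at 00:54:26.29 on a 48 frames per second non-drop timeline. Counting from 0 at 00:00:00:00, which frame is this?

Total seconds to the label: (0 × 3600 + 54 × 60 + 26) = 3266.
Frame index = 3266 × 48 + 29 = 156797.

156797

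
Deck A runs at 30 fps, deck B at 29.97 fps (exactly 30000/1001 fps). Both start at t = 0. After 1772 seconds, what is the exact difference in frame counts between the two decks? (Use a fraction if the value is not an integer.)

53160/1001 frames

A emits 30 × 1772 = 53160 frames; B emits 30000/1001 × 1772 = 53160000/1001.
Difference = 53160/1001 frames (≈ 53.1069); B is behind A.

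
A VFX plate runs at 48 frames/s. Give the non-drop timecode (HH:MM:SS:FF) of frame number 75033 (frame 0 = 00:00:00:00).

00:26:03:09

75033 ÷ 48 = 1563 full seconds, remainder 9 frames.
1563 s = 0 h 26 min 3 s.
Timecode: 00:26:03:09.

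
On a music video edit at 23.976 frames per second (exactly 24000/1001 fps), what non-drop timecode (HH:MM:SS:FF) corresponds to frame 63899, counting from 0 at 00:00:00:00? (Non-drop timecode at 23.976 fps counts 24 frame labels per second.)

00:44:22:11

63899 ÷ 24 = 2662 full seconds, remainder 11 frames.
2662 s = 0 h 44 min 22 s.
Timecode: 00:44:22:11.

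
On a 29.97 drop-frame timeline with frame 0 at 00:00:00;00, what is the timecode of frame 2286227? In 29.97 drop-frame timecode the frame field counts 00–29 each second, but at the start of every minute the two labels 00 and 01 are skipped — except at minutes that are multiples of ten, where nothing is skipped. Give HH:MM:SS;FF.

Ten DF minutes hold 17982 frames, so frame 2286227 lies in block 127 (frames 2283714–2301695) with 2513 frames into that block.
The block's first minute is 1800 frames and the rest 1798 each; 2513 frames reaches minute 1, so 127 × 18 + 1 × 2 = 2288 labels have been skipped so far.
Adding those back, label number 2286227 + 2288 = 2288515 at 30 labels/s is 76283 s + 25 f = 21 h 11 min 23 s frame 25, i.e. 21:11:23;25.

21:11:23;25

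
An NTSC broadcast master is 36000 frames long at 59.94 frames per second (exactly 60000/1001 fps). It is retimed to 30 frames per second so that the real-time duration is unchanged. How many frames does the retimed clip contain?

Target frames = source frames × (target rate / source rate) = 36000 × (30)/(60000/1001) = 36000 × 1001/2000 = 18018.

18018 frames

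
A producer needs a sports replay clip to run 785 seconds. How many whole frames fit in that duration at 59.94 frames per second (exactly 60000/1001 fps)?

47052 frames

Frames = 785 × 60000/1001 = 47100000/1001 ≈ 47052.9471.
Complete frames: 47052.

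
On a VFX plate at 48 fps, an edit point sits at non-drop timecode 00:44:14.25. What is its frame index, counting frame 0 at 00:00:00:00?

Total seconds to the label: (0 × 3600 + 44 × 60 + 14) = 2654.
Frame index = 2654 × 48 + 25 = 127417.

127417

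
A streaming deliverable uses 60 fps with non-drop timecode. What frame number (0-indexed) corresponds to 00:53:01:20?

Total seconds to the label: (0 × 3600 + 53 × 60 + 1) = 3181.
Frame index = 3181 × 60 + 20 = 190880.

frame 190880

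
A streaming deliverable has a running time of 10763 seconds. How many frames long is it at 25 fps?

269075 frames

Frames = 10763 × 25 = 269075.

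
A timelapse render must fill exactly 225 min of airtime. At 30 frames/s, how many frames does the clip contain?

225 min = 13500 s.
Frames = 13500 × 30 = 405000.

405000 frames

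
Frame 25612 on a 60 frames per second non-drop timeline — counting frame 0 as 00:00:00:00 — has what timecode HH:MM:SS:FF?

25612 ÷ 60 = 426 full seconds, remainder 52 frames.
426 s = 0 h 7 min 6 s.
Timecode: 00:07:06:52.

00:07:06:52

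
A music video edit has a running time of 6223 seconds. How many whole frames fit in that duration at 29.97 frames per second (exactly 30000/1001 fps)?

186503 frames

Frames = 6223 × 30000/1001 = 26670000/143 ≈ 186503.4965.
Complete frames: 186503.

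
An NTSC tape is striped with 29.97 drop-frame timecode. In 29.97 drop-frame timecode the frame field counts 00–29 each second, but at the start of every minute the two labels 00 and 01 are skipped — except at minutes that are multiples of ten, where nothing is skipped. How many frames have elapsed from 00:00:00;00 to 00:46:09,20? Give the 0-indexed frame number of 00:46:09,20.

As if non-drop at 30 labels/s: (0 × 3600 + 46 × 60 + 9) × 30 + 20 = 83090.
Minute boundaries passed: 46; those not divisible by 10: 46 − 4 = 42; dropped labels = 2 × 42 = 84.
Actual frame index = 83090 − 84 = 83006.

83006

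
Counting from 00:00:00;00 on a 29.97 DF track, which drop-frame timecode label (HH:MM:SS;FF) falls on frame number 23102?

00:12:50;24

Ten DF minutes hold 17982 frames, so frame 23102 lies in block 1 (frames 17982–35963) with 5120 frames into that block.
The block's first minute is 1800 frames and the rest 1798 each; 5120 frames reaches minute 2, so 1 × 18 + 2 × 2 = 22 labels have been skipped so far.
Adding those back, label number 23102 + 22 = 23124 at 30 labels/s is 770 s + 24 f = 0 h 12 min 50 s frame 24, i.e. 00:12:50;24.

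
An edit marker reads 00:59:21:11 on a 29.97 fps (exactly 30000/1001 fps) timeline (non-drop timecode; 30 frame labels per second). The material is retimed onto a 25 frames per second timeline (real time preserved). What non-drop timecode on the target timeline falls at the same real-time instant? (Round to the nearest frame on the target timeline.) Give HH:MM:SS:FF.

Source frame index: (0×3600 + 59×60 + 21) × 30 + 11 = 106841.
Real time: 106841 / (30000/1001) = 106947841/30000 s.
Target frame: (106947841/30000) × (25) = 106947841/1200 ≈ 89123.201 → 89123.
At 25 labels/s: frame 89123 → 00:59:24:23.

00:59:24:23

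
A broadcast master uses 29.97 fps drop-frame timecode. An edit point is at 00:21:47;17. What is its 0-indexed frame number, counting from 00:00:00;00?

39189

As if non-drop at 30 labels/s: (0 × 3600 + 21 × 60 + 47) × 30 + 17 = 39227.
Minute boundaries passed: 21; those not divisible by 10: 21 − 2 = 19; dropped labels = 2 × 19 = 38.
Actual frame index = 39227 − 38 = 39189.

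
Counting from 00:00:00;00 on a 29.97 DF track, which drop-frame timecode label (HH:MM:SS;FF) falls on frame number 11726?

Ten DF minutes hold 17982 frames, so frame 11726 lies in block 0 (frames 0–17981) with 11726 frames into that block.
The block's first minute is 1800 frames and the rest 1798 each; 11726 frames reaches minute 6, so 0 × 18 + 6 × 2 = 12 labels have been skipped so far.
Adding those back, label number 11726 + 12 = 11738 at 30 labels/s is 391 s + 8 f = 0 h 6 min 31 s frame 8, i.e. 00:06:31;08.

00:06:31;08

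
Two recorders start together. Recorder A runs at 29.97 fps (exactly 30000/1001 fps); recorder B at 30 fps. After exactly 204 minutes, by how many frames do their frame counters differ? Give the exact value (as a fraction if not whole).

204 min = 12240 s.
A emits 30000/1001 × 12240 = 367200000/1001 frames; B emits 30 × 12240 = 367200.
Difference = 367200/1001 frames (≈ 366.8332); B is ahead of A.

367200/1001 frames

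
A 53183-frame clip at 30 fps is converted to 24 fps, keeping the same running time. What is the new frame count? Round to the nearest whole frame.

42546 frames

Frames at target rate = 53183 × (24) / (30) = 212732/5 ≈ 42546.400.
Nearest whole frame: 42546.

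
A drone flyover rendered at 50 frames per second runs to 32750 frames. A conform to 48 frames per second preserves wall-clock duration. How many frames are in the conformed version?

Target frames = source frames × (target rate / source rate) = 32750 × (48)/(50) = 32750 × 24/25 = 31440.

31440 frames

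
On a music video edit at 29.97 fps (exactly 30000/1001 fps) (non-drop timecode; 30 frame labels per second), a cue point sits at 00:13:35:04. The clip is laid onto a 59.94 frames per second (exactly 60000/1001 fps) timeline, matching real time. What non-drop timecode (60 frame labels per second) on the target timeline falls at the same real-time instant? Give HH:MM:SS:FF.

Source frame index: (0×3600 + 13×60 + 35) × 30 + 4 = 24454.
Real time: 24454 / (30000/1001) = 12239227/15000 s.
Target frame: (12239227/15000) × (60000/1001) = 48908.
At 60 labels/s: frame 48908 → 00:13:35:08.

00:13:35:08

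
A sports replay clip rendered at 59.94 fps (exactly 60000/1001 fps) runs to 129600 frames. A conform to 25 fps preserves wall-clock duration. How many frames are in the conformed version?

54054 frames

Target frames = source frames × (target rate / source rate) = 129600 × (25)/(60000/1001) = 129600 × 1001/2400 = 54054.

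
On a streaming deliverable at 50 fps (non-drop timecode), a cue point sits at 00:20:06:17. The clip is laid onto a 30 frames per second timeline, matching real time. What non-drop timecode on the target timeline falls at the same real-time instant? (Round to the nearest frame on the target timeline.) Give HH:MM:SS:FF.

Source frame index: (0×3600 + 20×60 + 6) × 50 + 17 = 60317.
Real time: 60317 / (50) = 60317/50 s.
Target frame: (60317/50) × (30) = 180951/5 ≈ 36190.200 → 36190.
At 30 labels/s: frame 36190 → 00:20:06:10.

00:20:06:10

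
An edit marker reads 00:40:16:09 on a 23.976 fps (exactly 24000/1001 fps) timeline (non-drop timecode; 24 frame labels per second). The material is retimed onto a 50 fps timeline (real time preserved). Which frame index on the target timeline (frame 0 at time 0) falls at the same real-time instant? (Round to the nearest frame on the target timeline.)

Source frame index: (0×3600 + 40×60 + 16) × 24 + 9 = 57993.
Real time: 57993 / (24000/1001) = 19350331/8000 s.
Target frame: (19350331/8000) × (50) = 19350331/160 ≈ 120939.569 → 120940.

frame 120940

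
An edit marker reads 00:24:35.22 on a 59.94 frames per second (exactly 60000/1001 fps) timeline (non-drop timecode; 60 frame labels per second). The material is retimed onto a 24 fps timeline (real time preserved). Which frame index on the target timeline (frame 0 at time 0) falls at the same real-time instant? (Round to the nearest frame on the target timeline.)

frame 35444

Source frame index: (0×3600 + 24×60 + 35) × 60 + 22 = 88522.
Real time: 88522 / (60000/1001) = 44305261/30000 s.
Target frame: (44305261/30000) × (24) = 44305261/1250 ≈ 35444.209 → 35444.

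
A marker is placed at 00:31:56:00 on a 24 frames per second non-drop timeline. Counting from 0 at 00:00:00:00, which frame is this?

frame 45984

Total seconds to the label: (0 × 3600 + 31 × 60 + 56) = 1916.
Frame index = 1916 × 24 + 0 = 45984.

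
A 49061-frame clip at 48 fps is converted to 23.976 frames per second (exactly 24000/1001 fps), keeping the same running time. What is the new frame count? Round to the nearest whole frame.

24506 frames

Frames at target rate = 49061 × (24000/1001) / (48) = 24530500/1001 ≈ 24505.994.
Nearest whole frame: 24506.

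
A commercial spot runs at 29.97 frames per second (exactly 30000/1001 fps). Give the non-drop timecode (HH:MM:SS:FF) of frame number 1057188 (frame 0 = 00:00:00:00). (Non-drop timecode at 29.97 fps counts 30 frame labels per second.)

09:47:19:18

1057188 ÷ 30 = 35239 full seconds, remainder 18 frames.
35239 s = 9 h 47 min 19 s.
Timecode: 09:47:19:18.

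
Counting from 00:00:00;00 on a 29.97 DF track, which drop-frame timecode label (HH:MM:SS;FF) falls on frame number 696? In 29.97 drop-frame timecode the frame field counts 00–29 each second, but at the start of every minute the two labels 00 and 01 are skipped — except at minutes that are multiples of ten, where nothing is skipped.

Each 10-minute DF block holds 10 × 60 × 30 − 9 × 2 = 17982 frames. 696 ÷ 17982 → 0 full blocks, remainder 696.
Within the partial block the first minute is 1800 frames and each further minute 1798, so 0 further minute boundaries passed. Total skipped labels = 18 × 0 + 2 × 0 = 0.
Non-drop label index = 696 + 0 = 696; at 30 labels/s that is 00:00:23:06, i.e. DF 00:00:23;06.

00:00:23;06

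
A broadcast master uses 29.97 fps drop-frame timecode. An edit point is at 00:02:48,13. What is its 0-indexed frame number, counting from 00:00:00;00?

5049

Complete 10-minute blocks: 0, each 17982 frames → 0.
Remaining 2 whole minutes in the current block: 1800 + 1 × 1798 = 3598 frames.
Within the current minute: 48 × 30 + 13 − 2 = 1451 (labels ;00/;01 skipped at this minute). Total = 0 + 3598 + 1451 = 5049.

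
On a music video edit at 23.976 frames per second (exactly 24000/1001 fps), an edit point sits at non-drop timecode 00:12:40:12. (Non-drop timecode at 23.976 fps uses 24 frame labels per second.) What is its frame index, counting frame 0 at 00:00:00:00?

frame 18252

Total seconds to the label: (0 × 3600 + 12 × 60 + 40) = 760.
Frame index = 760 × 24 + 12 = 18252.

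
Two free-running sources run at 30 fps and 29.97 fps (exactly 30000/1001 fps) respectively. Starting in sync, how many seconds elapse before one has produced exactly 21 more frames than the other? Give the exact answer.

700.7 seconds

The gap grows by |30000/1001 − 30| = 30/1001 frames per second.
Time for a 21-frame gap: 21 ÷ (30/1001) = 700.7 s.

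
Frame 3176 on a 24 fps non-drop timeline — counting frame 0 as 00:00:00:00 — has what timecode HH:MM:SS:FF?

00:02:12:08

3176 ÷ 24 = 132 full seconds, remainder 8 frames.
132 s = 0 h 2 min 12 s.
Timecode: 00:02:12:08.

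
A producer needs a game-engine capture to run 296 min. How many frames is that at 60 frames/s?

296 min = 17760 s.
Frames = 17760 × 60 = 1065600.

1065600 frames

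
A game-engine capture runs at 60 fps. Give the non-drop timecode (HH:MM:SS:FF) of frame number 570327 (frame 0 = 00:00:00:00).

570327 ÷ 60 = 9505 full seconds, remainder 27 frames.
9505 s = 2 h 38 min 25 s.
Timecode: 02:38:25:27.

02:38:25:27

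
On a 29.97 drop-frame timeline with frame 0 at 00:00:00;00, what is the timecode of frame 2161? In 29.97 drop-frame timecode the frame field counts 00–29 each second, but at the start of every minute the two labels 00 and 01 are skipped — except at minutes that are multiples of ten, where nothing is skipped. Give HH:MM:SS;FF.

00:01:12;03

Ten DF minutes hold 17982 frames, so frame 2161 lies in block 0 (frames 0–17981) with 2161 frames into that block.
The block's first minute is 1800 frames and the rest 1798 each; 2161 frames reaches minute 1, so 0 × 18 + 1 × 2 = 2 labels have been skipped so far.
Adding those back, label number 2161 + 2 = 2163 at 30 labels/s is 72 s + 3 f = 0 h 1 min 12 s frame 3, i.e. 00:01:12;03.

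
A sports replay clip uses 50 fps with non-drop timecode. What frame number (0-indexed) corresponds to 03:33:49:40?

Total seconds to the label: (3 × 3600 + 33 × 60 + 49) = 12829.
Frame index = 12829 × 50 + 40 = 641490.

641490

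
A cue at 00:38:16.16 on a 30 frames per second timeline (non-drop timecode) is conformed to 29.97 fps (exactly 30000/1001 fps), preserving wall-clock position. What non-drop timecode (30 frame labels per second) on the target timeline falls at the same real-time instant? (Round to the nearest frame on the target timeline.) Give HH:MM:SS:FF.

00:38:14:07

Source frame index: (0×3600 + 38×60 + 16) × 30 + 16 = 68896.
Real time: 68896 / (30) = 34448/15 s.
Target frame: (34448/15) × (30000/1001) = 68896000/1001 ≈ 68827.173 → 68827.
At 30 labels/s: frame 68827 → 00:38:14:07.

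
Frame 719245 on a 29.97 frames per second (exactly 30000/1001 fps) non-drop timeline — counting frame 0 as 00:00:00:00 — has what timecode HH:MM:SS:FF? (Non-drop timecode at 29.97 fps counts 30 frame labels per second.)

719245 ÷ 30 = 23974 full seconds, remainder 25 frames.
23974 s = 6 h 39 min 34 s.
Timecode: 06:39:34:25.

06:39:34:25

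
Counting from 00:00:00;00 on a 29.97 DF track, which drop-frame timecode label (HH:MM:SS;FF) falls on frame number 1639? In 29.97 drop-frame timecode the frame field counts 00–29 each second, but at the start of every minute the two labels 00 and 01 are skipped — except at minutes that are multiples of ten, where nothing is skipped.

00:00:54;19

Each 10-minute DF block holds 10 × 60 × 30 − 9 × 2 = 17982 frames. 1639 ÷ 17982 → 0 full blocks, remainder 1639.
Within the partial block the first minute is 1800 frames and each further minute 1798, so 0 further minute boundaries passed. Total skipped labels = 18 × 0 + 2 × 0 = 0.
Non-drop label index = 1639 + 0 = 1639; at 30 labels/s that is 00:00:54:19, i.e. DF 00:00:54;19.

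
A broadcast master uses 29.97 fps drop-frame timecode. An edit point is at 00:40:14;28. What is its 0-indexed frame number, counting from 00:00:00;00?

As if non-drop at 30 labels/s: (0 × 3600 + 40 × 60 + 14) × 30 + 28 = 72448.
Minute boundaries passed: 40; those not divisible by 10: 40 − 4 = 36; dropped labels = 2 × 36 = 72.
Actual frame index = 72448 − 72 = 72376.

72376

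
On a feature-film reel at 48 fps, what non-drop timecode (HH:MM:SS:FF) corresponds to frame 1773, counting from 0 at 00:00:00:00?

1773 ÷ 48 = 36 full seconds, remainder 45 frames.
36 s = 0 h 0 min 36 s.
Timecode: 00:00:36:45.

00:00:36:45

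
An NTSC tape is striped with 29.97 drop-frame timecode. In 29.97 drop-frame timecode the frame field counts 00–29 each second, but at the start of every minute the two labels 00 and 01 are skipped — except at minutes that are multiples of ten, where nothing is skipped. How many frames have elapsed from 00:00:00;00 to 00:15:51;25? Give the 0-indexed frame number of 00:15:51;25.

Complete 10-minute blocks: 1, each 17982 frames → 17982.
Remaining 5 whole minutes in the current block: 1800 + 4 × 1798 = 8992 frames.
Within the current minute: 51 × 30 + 25 − 2 = 1553 (labels ;00/;01 skipped at this minute). Total = 17982 + 8992 + 1553 = 28527.

28527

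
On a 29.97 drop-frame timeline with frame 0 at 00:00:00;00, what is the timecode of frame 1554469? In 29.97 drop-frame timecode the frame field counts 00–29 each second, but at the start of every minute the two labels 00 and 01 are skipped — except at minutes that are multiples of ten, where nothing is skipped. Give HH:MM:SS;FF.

14:24:27;15

Ten DF minutes hold 17982 frames, so frame 1554469 lies in block 86 (frames 1546452–1564433) with 8017 frames into that block.
The block's first minute is 1800 frames and the rest 1798 each; 8017 frames reaches minute 4, so 86 × 18 + 4 × 2 = 1556 labels have been skipped so far.
Adding those back, label number 1554469 + 1556 = 1556025 at 30 labels/s is 51867 s + 15 f = 14 h 24 min 27 s frame 15, i.e. 14:24:27;15.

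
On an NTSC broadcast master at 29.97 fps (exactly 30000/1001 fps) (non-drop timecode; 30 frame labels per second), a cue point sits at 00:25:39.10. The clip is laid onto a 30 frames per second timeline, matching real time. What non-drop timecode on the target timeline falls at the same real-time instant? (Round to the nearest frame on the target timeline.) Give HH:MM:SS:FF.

Source frame index: (0×3600 + 25×60 + 39) × 30 + 10 = 46180.
Real time: 46180 / (30000/1001) = 2311309/1500 s.
Target frame: (2311309/1500) × (30) = 2311309/50 ≈ 46226.180 → 46226.
At 30 labels/s: frame 46226 → 00:25:40:26.

00:25:40:26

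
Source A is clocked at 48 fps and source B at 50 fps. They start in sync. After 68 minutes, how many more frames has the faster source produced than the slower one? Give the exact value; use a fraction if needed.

8160 frames

68 min = 4080 s.
A emits 48 × 4080 = 195840 frames; B emits 50 × 4080 = 204000.
Difference = 8160 frames; B is ahead of A.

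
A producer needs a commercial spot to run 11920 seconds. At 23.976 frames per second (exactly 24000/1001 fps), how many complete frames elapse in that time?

Frames = 11920 × 24000/1001 = 286080000/1001 ≈ 285794.2058.
Complete frames: 285794.

285794 frames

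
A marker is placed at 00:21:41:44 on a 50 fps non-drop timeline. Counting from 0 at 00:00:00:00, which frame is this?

Total seconds to the label: (0 × 3600 + 21 × 60 + 41) = 1301.
Frame index = 1301 × 50 + 44 = 65094.

frame 65094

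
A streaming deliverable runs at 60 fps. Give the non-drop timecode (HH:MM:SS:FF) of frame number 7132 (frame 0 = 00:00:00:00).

7132 ÷ 60 = 118 full seconds, remainder 52 frames.
118 s = 0 h 1 min 58 s.
Timecode: 00:01:58:52.

00:01:58:52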